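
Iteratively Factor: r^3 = (r)*(r^2) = r^2*(r)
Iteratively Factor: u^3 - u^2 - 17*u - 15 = (u - 5)*(u^2 + 4*u + 3) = (u - 5)*(u + 1)*(u + 3)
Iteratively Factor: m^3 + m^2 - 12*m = (m - 3)*(m^2 + 4*m) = m*(m - 3)*(m + 4)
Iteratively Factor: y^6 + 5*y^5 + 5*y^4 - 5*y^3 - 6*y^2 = (y + 3)*(y^5 + 2*y^4 - y^3 - 2*y^2) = y*(y + 3)*(y^4 + 2*y^3 - y^2 - 2*y) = y*(y - 1)*(y + 3)*(y^3 + 3*y^2 + 2*y) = y^2*(y - 1)*(y + 3)*(y^2 + 3*y + 2) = y^2*(y - 1)*(y + 2)*(y + 3)*(y + 1)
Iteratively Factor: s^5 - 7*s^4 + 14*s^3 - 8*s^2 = (s - 4)*(s^4 - 3*s^3 + 2*s^2) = (s - 4)*(s - 2)*(s^3 - s^2) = s*(s - 4)*(s - 2)*(s^2 - s) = s^2*(s - 4)*(s - 2)*(s - 1)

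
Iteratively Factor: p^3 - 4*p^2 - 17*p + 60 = (p + 4)*(p^2 - 8*p + 15) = (p - 5)*(p + 4)*(p - 3)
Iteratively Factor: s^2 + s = (s + 1)*(s)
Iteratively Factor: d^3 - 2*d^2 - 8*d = (d + 2)*(d^2 - 4*d) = d*(d + 2)*(d - 4)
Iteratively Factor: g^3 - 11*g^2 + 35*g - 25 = (g - 1)*(g^2 - 10*g + 25) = (g - 5)*(g - 1)*(g - 5)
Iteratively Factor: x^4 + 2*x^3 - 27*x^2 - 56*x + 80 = (x - 1)*(x^3 + 3*x^2 - 24*x - 80) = (x - 1)*(x + 4)*(x^2 - x - 20) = (x - 5)*(x - 1)*(x + 4)*(x + 4)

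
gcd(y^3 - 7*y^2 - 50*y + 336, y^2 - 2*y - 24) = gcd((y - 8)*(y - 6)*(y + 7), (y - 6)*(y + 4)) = y - 6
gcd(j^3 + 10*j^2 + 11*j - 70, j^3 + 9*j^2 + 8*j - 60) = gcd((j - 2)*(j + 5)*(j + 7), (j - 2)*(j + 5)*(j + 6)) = j^2 + 3*j - 10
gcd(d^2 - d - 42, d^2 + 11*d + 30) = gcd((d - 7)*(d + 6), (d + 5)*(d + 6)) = d + 6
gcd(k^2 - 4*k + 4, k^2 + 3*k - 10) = k - 2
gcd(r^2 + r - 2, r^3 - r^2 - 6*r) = r + 2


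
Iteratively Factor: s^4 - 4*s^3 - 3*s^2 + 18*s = (s - 3)*(s^3 - s^2 - 6*s) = (s - 3)^2*(s^2 + 2*s) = (s - 3)^2*(s + 2)*(s)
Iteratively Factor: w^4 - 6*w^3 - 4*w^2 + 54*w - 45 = (w - 1)*(w^3 - 5*w^2 - 9*w + 45) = (w - 5)*(w - 1)*(w^2 - 9) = (w - 5)*(w - 3)*(w - 1)*(w + 3)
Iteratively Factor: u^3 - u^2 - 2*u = (u)*(u^2 - u - 2) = u*(u + 1)*(u - 2)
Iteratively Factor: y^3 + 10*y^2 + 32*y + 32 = (y + 2)*(y^2 + 8*y + 16) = (y + 2)*(y + 4)*(y + 4)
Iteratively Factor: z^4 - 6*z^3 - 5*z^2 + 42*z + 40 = (z - 5)*(z^3 - z^2 - 10*z - 8) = (z - 5)*(z + 1)*(z^2 - 2*z - 8) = (z - 5)*(z - 4)*(z + 1)*(z + 2)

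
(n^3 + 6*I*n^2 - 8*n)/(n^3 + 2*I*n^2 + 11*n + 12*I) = n*(n + 2*I)/(n^2 - 2*I*n + 3)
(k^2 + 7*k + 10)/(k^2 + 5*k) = (k + 2)/k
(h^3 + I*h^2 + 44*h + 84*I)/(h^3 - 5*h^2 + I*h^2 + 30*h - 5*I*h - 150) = (h^2 - 5*I*h + 14)/(h^2 - 5*h*(1 + I) + 25*I)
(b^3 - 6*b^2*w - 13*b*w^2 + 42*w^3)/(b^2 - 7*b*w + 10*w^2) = (-b^2 + 4*b*w + 21*w^2)/(-b + 5*w)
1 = 1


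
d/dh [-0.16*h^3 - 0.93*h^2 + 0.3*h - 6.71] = -0.48*h^2 - 1.86*h + 0.3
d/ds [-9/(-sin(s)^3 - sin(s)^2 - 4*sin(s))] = 9*(-2*sin(s) + 3*cos(s)^2 - 7)*cos(s)/((sin(s)^2 + sin(s) + 4)^2*sin(s)^2)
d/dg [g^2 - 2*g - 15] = 2*g - 2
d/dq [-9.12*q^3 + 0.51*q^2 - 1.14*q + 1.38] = -27.36*q^2 + 1.02*q - 1.14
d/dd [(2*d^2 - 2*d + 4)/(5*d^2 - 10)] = 2*(d^2 - 8*d + 2)/(5*(d^4 - 4*d^2 + 4))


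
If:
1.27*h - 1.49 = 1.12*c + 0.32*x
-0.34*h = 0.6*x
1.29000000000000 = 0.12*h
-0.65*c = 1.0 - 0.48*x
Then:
No Solution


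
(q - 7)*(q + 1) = q^2 - 6*q - 7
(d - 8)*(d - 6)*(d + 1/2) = d^3 - 27*d^2/2 + 41*d + 24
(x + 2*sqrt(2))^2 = x^2 + 4*sqrt(2)*x + 8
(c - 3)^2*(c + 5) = c^3 - c^2 - 21*c + 45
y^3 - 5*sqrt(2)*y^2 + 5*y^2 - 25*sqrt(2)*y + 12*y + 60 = (y + 5)*(y - 3*sqrt(2))*(y - 2*sqrt(2))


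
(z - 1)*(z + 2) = z^2 + z - 2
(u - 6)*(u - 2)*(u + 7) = u^3 - u^2 - 44*u + 84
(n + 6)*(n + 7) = n^2 + 13*n + 42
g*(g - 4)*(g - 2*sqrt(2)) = g^3 - 4*g^2 - 2*sqrt(2)*g^2 + 8*sqrt(2)*g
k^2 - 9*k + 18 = (k - 6)*(k - 3)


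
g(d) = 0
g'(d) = 0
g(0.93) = 0.00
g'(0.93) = 0.00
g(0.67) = 0.00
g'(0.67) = 0.00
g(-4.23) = 0.00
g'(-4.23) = 0.00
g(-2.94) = 0.00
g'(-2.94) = 0.00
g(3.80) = 0.00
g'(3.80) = 0.00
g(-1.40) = 0.00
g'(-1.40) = 0.00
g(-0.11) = 0.00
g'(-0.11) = 0.00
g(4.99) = 0.00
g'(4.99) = 0.00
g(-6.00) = 0.00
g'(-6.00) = 0.00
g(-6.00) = 0.00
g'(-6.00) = 0.00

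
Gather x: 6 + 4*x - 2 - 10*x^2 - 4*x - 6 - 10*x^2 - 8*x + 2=-20*x^2 - 8*x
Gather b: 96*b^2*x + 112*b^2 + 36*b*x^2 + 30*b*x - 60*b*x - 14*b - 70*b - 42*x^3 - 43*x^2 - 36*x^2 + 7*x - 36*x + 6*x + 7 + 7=b^2*(96*x + 112) + b*(36*x^2 - 30*x - 84) - 42*x^3 - 79*x^2 - 23*x + 14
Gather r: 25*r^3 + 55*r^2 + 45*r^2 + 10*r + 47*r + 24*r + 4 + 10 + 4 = 25*r^3 + 100*r^2 + 81*r + 18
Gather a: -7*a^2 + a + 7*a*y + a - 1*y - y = -7*a^2 + a*(7*y + 2) - 2*y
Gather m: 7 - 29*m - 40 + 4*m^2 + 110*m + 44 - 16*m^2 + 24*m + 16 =-12*m^2 + 105*m + 27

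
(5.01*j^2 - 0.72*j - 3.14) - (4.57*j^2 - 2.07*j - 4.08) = 0.44*j^2 + 1.35*j + 0.94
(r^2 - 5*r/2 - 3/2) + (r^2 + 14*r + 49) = 2*r^2 + 23*r/2 + 95/2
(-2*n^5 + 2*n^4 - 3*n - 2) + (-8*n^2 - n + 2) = -2*n^5 + 2*n^4 - 8*n^2 - 4*n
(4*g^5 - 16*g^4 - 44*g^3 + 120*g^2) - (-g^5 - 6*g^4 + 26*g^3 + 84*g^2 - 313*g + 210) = 5*g^5 - 10*g^4 - 70*g^3 + 36*g^2 + 313*g - 210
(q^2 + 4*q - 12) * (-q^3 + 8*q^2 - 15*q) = -q^5 + 4*q^4 + 29*q^3 - 156*q^2 + 180*q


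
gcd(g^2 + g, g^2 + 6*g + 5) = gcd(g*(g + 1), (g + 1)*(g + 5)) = g + 1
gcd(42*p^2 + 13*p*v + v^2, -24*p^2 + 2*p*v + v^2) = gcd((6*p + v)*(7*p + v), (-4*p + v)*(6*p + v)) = 6*p + v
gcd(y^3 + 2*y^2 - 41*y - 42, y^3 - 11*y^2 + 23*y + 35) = y + 1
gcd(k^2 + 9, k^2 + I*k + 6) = k + 3*I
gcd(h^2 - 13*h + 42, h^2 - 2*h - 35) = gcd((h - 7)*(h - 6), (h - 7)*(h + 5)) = h - 7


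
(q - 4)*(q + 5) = q^2 + q - 20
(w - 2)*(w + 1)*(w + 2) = w^3 + w^2 - 4*w - 4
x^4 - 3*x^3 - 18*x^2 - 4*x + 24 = (x - 6)*(x - 1)*(x + 2)^2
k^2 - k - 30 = (k - 6)*(k + 5)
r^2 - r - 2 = (r - 2)*(r + 1)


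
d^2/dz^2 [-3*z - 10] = 0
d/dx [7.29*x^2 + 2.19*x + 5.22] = 14.58*x + 2.19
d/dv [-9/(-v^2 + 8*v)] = 18*(4 - v)/(v^2*(v - 8)^2)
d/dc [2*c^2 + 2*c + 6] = 4*c + 2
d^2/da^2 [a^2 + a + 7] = 2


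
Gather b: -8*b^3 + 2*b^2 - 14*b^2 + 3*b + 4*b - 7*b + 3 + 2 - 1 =-8*b^3 - 12*b^2 + 4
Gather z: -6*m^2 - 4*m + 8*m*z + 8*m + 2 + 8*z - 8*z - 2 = -6*m^2 + 8*m*z + 4*m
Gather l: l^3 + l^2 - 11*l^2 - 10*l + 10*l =l^3 - 10*l^2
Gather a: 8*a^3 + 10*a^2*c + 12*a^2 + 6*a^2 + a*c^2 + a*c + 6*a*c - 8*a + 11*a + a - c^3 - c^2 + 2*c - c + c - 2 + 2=8*a^3 + a^2*(10*c + 18) + a*(c^2 + 7*c + 4) - c^3 - c^2 + 2*c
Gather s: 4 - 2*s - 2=2 - 2*s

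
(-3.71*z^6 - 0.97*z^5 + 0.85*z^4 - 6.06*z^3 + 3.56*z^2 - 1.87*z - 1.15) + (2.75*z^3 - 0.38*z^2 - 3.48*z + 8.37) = -3.71*z^6 - 0.97*z^5 + 0.85*z^4 - 3.31*z^3 + 3.18*z^2 - 5.35*z + 7.22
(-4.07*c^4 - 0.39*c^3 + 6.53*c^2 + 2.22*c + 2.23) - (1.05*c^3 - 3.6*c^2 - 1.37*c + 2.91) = -4.07*c^4 - 1.44*c^3 + 10.13*c^2 + 3.59*c - 0.68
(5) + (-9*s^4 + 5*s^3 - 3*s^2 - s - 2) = -9*s^4 + 5*s^3 - 3*s^2 - s + 3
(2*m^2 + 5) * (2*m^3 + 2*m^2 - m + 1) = 4*m^5 + 4*m^4 + 8*m^3 + 12*m^2 - 5*m + 5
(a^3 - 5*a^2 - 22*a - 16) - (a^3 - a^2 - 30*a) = -4*a^2 + 8*a - 16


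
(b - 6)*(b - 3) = b^2 - 9*b + 18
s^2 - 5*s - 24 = (s - 8)*(s + 3)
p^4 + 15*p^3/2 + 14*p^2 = p^2*(p + 7/2)*(p + 4)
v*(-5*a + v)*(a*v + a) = -5*a^2*v^2 - 5*a^2*v + a*v^3 + a*v^2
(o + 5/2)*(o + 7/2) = o^2 + 6*o + 35/4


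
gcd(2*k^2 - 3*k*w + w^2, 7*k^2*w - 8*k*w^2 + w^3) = -k + w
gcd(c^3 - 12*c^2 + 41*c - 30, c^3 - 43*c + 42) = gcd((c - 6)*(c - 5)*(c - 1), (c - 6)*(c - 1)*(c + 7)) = c^2 - 7*c + 6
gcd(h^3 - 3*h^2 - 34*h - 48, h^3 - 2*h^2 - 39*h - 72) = h^2 - 5*h - 24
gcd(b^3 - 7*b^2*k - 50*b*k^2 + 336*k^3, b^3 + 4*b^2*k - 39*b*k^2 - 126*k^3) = b^2 + b*k - 42*k^2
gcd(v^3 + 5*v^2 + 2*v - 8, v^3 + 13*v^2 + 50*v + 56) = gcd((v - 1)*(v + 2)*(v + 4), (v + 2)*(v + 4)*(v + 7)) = v^2 + 6*v + 8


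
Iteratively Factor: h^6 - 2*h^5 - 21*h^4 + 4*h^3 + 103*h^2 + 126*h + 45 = (h + 1)*(h^5 - 3*h^4 - 18*h^3 + 22*h^2 + 81*h + 45) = (h - 3)*(h + 1)*(h^4 - 18*h^2 - 32*h - 15) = (h - 3)*(h + 1)*(h + 3)*(h^3 - 3*h^2 - 9*h - 5) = (h - 3)*(h + 1)^2*(h + 3)*(h^2 - 4*h - 5) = (h - 3)*(h + 1)^3*(h + 3)*(h - 5)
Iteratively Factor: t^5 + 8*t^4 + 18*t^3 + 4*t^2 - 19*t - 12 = (t + 1)*(t^4 + 7*t^3 + 11*t^2 - 7*t - 12) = (t + 1)*(t + 3)*(t^3 + 4*t^2 - t - 4) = (t + 1)*(t + 3)*(t + 4)*(t^2 - 1) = (t + 1)^2*(t + 3)*(t + 4)*(t - 1)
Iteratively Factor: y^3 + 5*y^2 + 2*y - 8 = (y + 2)*(y^2 + 3*y - 4) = (y - 1)*(y + 2)*(y + 4)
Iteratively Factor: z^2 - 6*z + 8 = (z - 4)*(z - 2)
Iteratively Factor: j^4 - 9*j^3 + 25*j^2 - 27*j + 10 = (j - 1)*(j^3 - 8*j^2 + 17*j - 10) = (j - 5)*(j - 1)*(j^2 - 3*j + 2) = (j - 5)*(j - 2)*(j - 1)*(j - 1)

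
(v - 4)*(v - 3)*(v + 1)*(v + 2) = v^4 - 4*v^3 - 7*v^2 + 22*v + 24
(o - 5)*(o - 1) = o^2 - 6*o + 5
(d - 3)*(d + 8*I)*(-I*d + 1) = -I*d^3 + 9*d^2 + 3*I*d^2 - 27*d + 8*I*d - 24*I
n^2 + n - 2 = (n - 1)*(n + 2)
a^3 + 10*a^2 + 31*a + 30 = (a + 2)*(a + 3)*(a + 5)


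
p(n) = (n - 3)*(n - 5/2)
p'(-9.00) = -23.50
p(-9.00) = 138.00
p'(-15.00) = -35.50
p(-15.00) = 315.00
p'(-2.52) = -10.54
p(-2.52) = 27.71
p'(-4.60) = -14.70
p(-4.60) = 53.96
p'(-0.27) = -6.04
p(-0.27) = 9.06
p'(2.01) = -1.48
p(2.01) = 0.49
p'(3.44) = 1.38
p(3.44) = 0.41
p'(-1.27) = -8.04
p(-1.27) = 16.10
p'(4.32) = 3.14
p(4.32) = 2.40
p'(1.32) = -2.86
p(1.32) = 1.98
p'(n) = 2*n - 11/2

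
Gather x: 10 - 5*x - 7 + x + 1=4 - 4*x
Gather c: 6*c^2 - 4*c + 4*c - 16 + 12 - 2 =6*c^2 - 6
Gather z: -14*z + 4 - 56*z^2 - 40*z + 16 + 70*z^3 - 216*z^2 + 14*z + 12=70*z^3 - 272*z^2 - 40*z + 32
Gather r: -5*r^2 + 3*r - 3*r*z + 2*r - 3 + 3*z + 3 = -5*r^2 + r*(5 - 3*z) + 3*z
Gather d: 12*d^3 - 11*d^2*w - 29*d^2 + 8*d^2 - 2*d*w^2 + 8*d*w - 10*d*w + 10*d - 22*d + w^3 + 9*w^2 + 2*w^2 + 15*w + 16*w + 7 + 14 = 12*d^3 + d^2*(-11*w - 21) + d*(-2*w^2 - 2*w - 12) + w^3 + 11*w^2 + 31*w + 21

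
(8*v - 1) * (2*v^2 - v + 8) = 16*v^3 - 10*v^2 + 65*v - 8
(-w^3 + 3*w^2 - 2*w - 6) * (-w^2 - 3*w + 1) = w^5 - 8*w^3 + 15*w^2 + 16*w - 6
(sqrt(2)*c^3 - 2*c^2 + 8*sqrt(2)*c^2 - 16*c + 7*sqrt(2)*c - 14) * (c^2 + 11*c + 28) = sqrt(2)*c^5 - 2*c^4 + 19*sqrt(2)*c^4 - 38*c^3 + 123*sqrt(2)*c^3 - 246*c^2 + 301*sqrt(2)*c^2 - 602*c + 196*sqrt(2)*c - 392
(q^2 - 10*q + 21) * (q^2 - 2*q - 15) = q^4 - 12*q^3 + 26*q^2 + 108*q - 315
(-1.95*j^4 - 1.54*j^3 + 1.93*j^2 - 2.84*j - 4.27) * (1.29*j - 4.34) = -2.5155*j^5 + 6.4764*j^4 + 9.1733*j^3 - 12.0398*j^2 + 6.8173*j + 18.5318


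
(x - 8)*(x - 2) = x^2 - 10*x + 16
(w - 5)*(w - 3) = w^2 - 8*w + 15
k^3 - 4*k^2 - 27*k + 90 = (k - 6)*(k - 3)*(k + 5)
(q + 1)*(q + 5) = q^2 + 6*q + 5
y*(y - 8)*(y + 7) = y^3 - y^2 - 56*y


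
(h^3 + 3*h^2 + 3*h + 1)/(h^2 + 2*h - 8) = (h^3 + 3*h^2 + 3*h + 1)/(h^2 + 2*h - 8)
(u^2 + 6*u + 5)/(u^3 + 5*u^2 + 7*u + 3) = (u + 5)/(u^2 + 4*u + 3)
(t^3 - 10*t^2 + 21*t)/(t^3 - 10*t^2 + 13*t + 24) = t*(t - 7)/(t^2 - 7*t - 8)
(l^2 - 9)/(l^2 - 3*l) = (l + 3)/l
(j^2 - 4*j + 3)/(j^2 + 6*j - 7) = (j - 3)/(j + 7)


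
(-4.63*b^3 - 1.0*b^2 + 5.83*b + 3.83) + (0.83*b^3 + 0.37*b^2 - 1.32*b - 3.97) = -3.8*b^3 - 0.63*b^2 + 4.51*b - 0.14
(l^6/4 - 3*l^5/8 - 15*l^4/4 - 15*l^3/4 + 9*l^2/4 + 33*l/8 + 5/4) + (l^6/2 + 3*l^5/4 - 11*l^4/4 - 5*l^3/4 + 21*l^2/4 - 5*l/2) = 3*l^6/4 + 3*l^5/8 - 13*l^4/2 - 5*l^3 + 15*l^2/2 + 13*l/8 + 5/4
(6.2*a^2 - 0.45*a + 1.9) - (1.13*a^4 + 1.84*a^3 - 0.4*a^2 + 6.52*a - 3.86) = -1.13*a^4 - 1.84*a^3 + 6.6*a^2 - 6.97*a + 5.76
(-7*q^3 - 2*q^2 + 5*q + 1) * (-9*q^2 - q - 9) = 63*q^5 + 25*q^4 + 20*q^3 + 4*q^2 - 46*q - 9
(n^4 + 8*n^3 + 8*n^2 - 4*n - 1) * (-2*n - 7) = -2*n^5 - 23*n^4 - 72*n^3 - 48*n^2 + 30*n + 7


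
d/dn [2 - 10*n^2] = -20*n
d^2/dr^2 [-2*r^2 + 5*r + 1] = -4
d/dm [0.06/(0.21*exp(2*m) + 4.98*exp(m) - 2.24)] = (-0.0252*exp(m) - 0.2988)*exp(m)/(0.21*exp(2*m) + 4.98*exp(m) - 2.24)^2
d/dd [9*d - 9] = 9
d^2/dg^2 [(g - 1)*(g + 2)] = 2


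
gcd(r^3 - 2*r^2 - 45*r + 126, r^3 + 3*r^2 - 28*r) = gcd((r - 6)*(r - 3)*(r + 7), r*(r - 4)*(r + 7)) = r + 7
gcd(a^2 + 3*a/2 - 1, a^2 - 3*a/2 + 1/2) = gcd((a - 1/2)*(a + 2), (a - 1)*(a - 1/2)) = a - 1/2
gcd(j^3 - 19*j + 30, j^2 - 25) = j + 5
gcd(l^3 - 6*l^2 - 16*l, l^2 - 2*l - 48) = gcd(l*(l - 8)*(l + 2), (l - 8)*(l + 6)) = l - 8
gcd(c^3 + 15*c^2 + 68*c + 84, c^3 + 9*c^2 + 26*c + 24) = c + 2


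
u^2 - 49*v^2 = (u - 7*v)*(u + 7*v)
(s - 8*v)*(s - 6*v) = s^2 - 14*s*v + 48*v^2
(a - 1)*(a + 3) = a^2 + 2*a - 3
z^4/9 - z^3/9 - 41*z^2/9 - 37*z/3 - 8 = (z/3 + 1)^2*(z - 8)*(z + 1)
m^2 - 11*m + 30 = (m - 6)*(m - 5)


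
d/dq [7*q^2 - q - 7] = 14*q - 1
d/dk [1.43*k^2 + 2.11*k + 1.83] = 2.86*k + 2.11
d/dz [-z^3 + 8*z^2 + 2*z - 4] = -3*z^2 + 16*z + 2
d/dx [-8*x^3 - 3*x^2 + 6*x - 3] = -24*x^2 - 6*x + 6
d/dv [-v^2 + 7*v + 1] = 7 - 2*v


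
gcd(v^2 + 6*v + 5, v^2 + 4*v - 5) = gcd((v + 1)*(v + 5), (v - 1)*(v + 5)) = v + 5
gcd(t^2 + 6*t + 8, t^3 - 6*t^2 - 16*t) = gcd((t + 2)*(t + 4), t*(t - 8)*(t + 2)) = t + 2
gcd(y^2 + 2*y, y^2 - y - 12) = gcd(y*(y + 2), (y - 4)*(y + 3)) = 1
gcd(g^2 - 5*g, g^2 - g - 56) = 1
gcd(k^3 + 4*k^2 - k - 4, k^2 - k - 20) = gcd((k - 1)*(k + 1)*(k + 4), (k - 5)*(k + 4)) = k + 4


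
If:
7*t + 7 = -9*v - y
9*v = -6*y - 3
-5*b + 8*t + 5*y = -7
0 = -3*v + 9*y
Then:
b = 16/55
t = -7/11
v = -3/11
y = -1/11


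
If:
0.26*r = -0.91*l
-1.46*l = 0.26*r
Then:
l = 0.00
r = 0.00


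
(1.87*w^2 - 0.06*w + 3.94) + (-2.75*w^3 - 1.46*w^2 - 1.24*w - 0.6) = -2.75*w^3 + 0.41*w^2 - 1.3*w + 3.34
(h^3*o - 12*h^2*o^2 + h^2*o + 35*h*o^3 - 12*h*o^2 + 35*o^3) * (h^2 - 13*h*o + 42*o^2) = h^5*o - 25*h^4*o^2 + h^4*o + 233*h^3*o^3 - 25*h^3*o^2 - 959*h^2*o^4 + 233*h^2*o^3 + 1470*h*o^5 - 959*h*o^4 + 1470*o^5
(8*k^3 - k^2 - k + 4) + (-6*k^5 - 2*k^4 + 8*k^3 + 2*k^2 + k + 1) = -6*k^5 - 2*k^4 + 16*k^3 + k^2 + 5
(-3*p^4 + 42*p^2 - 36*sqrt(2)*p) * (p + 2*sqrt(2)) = -3*p^5 - 6*sqrt(2)*p^4 + 42*p^3 + 48*sqrt(2)*p^2 - 144*p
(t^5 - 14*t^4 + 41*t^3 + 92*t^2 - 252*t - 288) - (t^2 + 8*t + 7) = t^5 - 14*t^4 + 41*t^3 + 91*t^2 - 260*t - 295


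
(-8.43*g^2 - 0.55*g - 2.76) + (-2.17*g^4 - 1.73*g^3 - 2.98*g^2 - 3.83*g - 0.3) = -2.17*g^4 - 1.73*g^3 - 11.41*g^2 - 4.38*g - 3.06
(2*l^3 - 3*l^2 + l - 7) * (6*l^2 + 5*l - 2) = 12*l^5 - 8*l^4 - 13*l^3 - 31*l^2 - 37*l + 14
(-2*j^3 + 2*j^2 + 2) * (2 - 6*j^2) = 12*j^5 - 12*j^4 - 4*j^3 - 8*j^2 + 4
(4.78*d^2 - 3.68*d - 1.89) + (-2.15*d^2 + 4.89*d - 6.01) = 2.63*d^2 + 1.21*d - 7.9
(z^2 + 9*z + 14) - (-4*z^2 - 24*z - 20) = 5*z^2 + 33*z + 34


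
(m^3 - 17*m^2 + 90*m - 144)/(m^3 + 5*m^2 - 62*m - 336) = (m^2 - 9*m + 18)/(m^2 + 13*m + 42)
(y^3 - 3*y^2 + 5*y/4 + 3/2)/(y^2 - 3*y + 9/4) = (2*y^2 - 3*y - 2)/(2*y - 3)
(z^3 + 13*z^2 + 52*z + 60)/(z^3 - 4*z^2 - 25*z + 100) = (z^2 + 8*z + 12)/(z^2 - 9*z + 20)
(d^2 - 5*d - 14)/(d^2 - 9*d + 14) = (d + 2)/(d - 2)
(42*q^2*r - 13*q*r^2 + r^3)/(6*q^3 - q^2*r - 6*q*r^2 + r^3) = r*(7*q - r)/(q^2 - r^2)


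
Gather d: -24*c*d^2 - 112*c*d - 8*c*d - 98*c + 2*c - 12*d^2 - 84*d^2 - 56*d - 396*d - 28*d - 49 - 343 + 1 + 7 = -96*c + d^2*(-24*c - 96) + d*(-120*c - 480) - 384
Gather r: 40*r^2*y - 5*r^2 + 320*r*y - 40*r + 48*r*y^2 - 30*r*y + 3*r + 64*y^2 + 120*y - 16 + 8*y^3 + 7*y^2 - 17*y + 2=r^2*(40*y - 5) + r*(48*y^2 + 290*y - 37) + 8*y^3 + 71*y^2 + 103*y - 14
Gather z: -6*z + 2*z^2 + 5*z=2*z^2 - z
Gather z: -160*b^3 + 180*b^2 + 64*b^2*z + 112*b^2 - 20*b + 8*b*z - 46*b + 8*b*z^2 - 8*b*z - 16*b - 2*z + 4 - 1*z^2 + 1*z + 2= -160*b^3 + 292*b^2 - 82*b + z^2*(8*b - 1) + z*(64*b^2 - 1) + 6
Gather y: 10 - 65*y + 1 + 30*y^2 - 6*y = 30*y^2 - 71*y + 11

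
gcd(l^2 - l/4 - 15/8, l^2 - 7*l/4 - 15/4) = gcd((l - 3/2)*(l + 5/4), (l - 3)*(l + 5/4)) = l + 5/4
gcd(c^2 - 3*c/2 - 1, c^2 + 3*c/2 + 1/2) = c + 1/2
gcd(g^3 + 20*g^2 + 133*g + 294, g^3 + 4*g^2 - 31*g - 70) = g + 7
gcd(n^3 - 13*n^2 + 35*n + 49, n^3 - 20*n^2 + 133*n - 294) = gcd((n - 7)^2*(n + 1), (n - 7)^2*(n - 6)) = n^2 - 14*n + 49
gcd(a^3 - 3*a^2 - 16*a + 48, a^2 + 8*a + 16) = a + 4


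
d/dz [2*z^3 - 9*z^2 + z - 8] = 6*z^2 - 18*z + 1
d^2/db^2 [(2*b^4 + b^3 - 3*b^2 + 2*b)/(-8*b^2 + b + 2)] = 2*(-128*b^6 + 48*b^5 + 90*b^4 - 153*b^3 + 90*b^2 - 108*b + 16)/(512*b^6 - 192*b^5 - 360*b^4 + 95*b^3 + 90*b^2 - 12*b - 8)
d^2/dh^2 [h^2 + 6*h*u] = 2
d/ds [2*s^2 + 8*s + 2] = 4*s + 8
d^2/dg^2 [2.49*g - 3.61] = 0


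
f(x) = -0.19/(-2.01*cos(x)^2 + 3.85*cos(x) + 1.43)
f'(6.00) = 0.00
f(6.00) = -0.06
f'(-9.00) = 0.04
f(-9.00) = 0.05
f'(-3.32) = -0.01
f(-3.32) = 0.04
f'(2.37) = -0.16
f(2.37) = 0.08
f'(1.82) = -6.95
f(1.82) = -0.53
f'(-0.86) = 0.02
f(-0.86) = -0.06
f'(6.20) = -0.00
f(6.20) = -0.06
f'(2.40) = -0.14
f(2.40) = 0.08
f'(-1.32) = 0.10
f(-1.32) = -0.08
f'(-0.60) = 0.01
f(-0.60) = -0.06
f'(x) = -0.19*(-4.02*sin(x)*cos(x) + 3.85*sin(x))/(-2.01*cos(x)^2 + 3.85*cos(x) + 1.43)^2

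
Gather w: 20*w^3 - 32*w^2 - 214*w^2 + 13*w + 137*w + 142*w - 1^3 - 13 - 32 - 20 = 20*w^3 - 246*w^2 + 292*w - 66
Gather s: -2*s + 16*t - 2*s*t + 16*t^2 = s*(-2*t - 2) + 16*t^2 + 16*t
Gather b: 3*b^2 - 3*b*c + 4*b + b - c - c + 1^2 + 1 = 3*b^2 + b*(5 - 3*c) - 2*c + 2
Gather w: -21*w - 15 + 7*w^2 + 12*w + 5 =7*w^2 - 9*w - 10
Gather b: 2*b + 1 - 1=2*b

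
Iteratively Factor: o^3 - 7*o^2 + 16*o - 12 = (o - 3)*(o^2 - 4*o + 4) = (o - 3)*(o - 2)*(o - 2)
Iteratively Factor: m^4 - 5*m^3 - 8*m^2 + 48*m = (m - 4)*(m^3 - m^2 - 12*m) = (m - 4)*(m + 3)*(m^2 - 4*m) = m*(m - 4)*(m + 3)*(m - 4)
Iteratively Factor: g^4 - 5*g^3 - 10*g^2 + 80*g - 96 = (g - 3)*(g^3 - 2*g^2 - 16*g + 32) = (g - 4)*(g - 3)*(g^2 + 2*g - 8) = (g - 4)*(g - 3)*(g + 4)*(g - 2)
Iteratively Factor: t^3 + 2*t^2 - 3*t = (t - 1)*(t^2 + 3*t) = (t - 1)*(t + 3)*(t)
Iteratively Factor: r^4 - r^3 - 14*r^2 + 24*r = (r - 2)*(r^3 + r^2 - 12*r) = r*(r - 2)*(r^2 + r - 12) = r*(r - 3)*(r - 2)*(r + 4)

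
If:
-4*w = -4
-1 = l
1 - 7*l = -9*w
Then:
No Solution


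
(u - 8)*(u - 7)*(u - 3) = u^3 - 18*u^2 + 101*u - 168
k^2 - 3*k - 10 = (k - 5)*(k + 2)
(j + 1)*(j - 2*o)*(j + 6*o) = j^3 + 4*j^2*o + j^2 - 12*j*o^2 + 4*j*o - 12*o^2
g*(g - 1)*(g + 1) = g^3 - g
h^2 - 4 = (h - 2)*(h + 2)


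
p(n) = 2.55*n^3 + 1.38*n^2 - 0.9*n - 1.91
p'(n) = 7.65*n^2 + 2.76*n - 0.9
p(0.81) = -0.38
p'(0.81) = 6.35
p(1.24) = 3.96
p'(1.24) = 14.29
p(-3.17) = -66.42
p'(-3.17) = 67.22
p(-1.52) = -6.31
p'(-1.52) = 12.58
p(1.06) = 1.72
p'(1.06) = 10.62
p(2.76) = 59.73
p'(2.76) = 64.99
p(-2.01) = -15.23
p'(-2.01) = 24.46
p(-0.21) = -1.68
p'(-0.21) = -1.14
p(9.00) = 1960.72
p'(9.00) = 643.59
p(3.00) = 76.66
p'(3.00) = 76.23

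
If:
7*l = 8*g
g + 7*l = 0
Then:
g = 0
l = 0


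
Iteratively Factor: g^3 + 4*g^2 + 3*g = (g)*(g^2 + 4*g + 3) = g*(g + 3)*(g + 1)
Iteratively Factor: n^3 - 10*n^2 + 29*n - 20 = (n - 5)*(n^2 - 5*n + 4) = (n - 5)*(n - 1)*(n - 4)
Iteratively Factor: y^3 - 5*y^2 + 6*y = (y)*(y^2 - 5*y + 6) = y*(y - 3)*(y - 2)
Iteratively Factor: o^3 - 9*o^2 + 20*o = (o - 5)*(o^2 - 4*o) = o*(o - 5)*(o - 4)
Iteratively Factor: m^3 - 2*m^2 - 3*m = (m - 3)*(m^2 + m) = m*(m - 3)*(m + 1)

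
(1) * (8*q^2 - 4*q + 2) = 8*q^2 - 4*q + 2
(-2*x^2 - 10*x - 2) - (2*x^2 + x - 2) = -4*x^2 - 11*x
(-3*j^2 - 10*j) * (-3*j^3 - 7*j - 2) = 9*j^5 + 30*j^4 + 21*j^3 + 76*j^2 + 20*j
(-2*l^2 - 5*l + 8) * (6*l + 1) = -12*l^3 - 32*l^2 + 43*l + 8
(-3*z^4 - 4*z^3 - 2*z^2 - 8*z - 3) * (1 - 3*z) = 9*z^5 + 9*z^4 + 2*z^3 + 22*z^2 + z - 3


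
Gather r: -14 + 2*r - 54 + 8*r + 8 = 10*r - 60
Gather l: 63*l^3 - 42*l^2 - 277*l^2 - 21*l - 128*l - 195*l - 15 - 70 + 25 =63*l^3 - 319*l^2 - 344*l - 60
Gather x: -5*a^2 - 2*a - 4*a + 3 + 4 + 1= -5*a^2 - 6*a + 8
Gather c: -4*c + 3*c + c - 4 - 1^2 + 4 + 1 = 0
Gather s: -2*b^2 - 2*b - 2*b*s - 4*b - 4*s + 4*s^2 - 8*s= -2*b^2 - 6*b + 4*s^2 + s*(-2*b - 12)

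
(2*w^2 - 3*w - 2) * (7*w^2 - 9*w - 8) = 14*w^4 - 39*w^3 - 3*w^2 + 42*w + 16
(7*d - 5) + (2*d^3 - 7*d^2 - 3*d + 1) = 2*d^3 - 7*d^2 + 4*d - 4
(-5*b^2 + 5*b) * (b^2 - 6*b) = -5*b^4 + 35*b^3 - 30*b^2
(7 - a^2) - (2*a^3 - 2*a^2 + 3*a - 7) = -2*a^3 + a^2 - 3*a + 14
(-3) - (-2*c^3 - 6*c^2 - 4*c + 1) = 2*c^3 + 6*c^2 + 4*c - 4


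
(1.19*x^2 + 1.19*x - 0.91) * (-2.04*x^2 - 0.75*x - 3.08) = -2.4276*x^4 - 3.3201*x^3 - 2.7013*x^2 - 2.9827*x + 2.8028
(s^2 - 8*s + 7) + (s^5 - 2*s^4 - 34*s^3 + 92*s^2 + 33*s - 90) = s^5 - 2*s^4 - 34*s^3 + 93*s^2 + 25*s - 83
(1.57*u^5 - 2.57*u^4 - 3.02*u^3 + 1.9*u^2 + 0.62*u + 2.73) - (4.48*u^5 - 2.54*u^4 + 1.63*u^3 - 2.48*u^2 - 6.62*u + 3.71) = -2.91*u^5 - 0.0299999999999998*u^4 - 4.65*u^3 + 4.38*u^2 + 7.24*u - 0.98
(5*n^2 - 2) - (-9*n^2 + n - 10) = 14*n^2 - n + 8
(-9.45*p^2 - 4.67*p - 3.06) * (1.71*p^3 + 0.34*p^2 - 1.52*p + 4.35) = -16.1595*p^5 - 11.1987*p^4 + 7.5436*p^3 - 35.0495*p^2 - 15.6633*p - 13.311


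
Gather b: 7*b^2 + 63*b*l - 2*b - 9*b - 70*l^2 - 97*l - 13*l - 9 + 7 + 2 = 7*b^2 + b*(63*l - 11) - 70*l^2 - 110*l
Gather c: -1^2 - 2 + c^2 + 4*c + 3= c^2 + 4*c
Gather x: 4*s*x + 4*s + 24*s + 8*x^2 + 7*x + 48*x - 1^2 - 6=28*s + 8*x^2 + x*(4*s + 55) - 7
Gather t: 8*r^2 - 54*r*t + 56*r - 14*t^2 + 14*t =8*r^2 + 56*r - 14*t^2 + t*(14 - 54*r)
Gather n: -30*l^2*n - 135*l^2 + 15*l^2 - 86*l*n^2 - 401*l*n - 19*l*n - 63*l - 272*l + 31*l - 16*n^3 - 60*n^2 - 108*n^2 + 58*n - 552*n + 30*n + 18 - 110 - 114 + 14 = -120*l^2 - 304*l - 16*n^3 + n^2*(-86*l - 168) + n*(-30*l^2 - 420*l - 464) - 192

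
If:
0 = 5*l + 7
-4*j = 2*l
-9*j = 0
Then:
No Solution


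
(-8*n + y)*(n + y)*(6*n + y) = -48*n^3 - 50*n^2*y - n*y^2 + y^3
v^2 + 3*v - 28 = (v - 4)*(v + 7)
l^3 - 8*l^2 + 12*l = l*(l - 6)*(l - 2)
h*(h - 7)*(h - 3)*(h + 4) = h^4 - 6*h^3 - 19*h^2 + 84*h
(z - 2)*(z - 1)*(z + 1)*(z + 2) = z^4 - 5*z^2 + 4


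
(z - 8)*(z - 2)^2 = z^3 - 12*z^2 + 36*z - 32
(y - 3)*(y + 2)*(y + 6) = y^3 + 5*y^2 - 12*y - 36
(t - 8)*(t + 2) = t^2 - 6*t - 16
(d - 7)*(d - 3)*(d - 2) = d^3 - 12*d^2 + 41*d - 42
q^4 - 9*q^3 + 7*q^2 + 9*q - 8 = (q - 8)*(q - 1)^2*(q + 1)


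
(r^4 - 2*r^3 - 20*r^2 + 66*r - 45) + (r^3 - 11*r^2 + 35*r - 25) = r^4 - r^3 - 31*r^2 + 101*r - 70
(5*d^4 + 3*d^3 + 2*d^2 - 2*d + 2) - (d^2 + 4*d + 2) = 5*d^4 + 3*d^3 + d^2 - 6*d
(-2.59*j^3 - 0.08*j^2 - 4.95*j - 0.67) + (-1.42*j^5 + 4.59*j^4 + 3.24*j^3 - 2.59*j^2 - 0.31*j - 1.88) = -1.42*j^5 + 4.59*j^4 + 0.65*j^3 - 2.67*j^2 - 5.26*j - 2.55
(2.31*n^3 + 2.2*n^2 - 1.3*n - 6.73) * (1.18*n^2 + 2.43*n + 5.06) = 2.7258*n^5 + 8.2093*n^4 + 15.5006*n^3 + 0.0315999999999996*n^2 - 22.9319*n - 34.0538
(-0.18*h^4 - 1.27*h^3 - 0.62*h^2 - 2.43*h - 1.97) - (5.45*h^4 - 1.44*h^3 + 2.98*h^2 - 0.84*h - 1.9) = -5.63*h^4 + 0.17*h^3 - 3.6*h^2 - 1.59*h - 0.0700000000000001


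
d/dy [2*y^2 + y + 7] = 4*y + 1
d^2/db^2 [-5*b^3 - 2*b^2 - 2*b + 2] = -30*b - 4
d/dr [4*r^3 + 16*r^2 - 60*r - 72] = 12*r^2 + 32*r - 60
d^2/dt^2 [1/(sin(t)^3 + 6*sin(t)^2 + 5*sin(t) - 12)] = -(9*sin(t)^5 + 75*sin(t)^4 + 217*sin(t)^3 + 319*sin(t)^2 + 386*sin(t) + 194)/((sin(t) - 1)^2*(sin(t) + 3)^3*(sin(t) + 4)^3)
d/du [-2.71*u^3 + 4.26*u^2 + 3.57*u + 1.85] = -8.13*u^2 + 8.52*u + 3.57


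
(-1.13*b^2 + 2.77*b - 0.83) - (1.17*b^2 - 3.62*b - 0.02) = -2.3*b^2 + 6.39*b - 0.81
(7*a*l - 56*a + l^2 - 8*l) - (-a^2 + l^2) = a^2 + 7*a*l - 56*a - 8*l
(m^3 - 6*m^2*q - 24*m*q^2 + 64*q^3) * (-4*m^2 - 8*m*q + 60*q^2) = -4*m^5 + 16*m^4*q + 204*m^3*q^2 - 424*m^2*q^3 - 1952*m*q^4 + 3840*q^5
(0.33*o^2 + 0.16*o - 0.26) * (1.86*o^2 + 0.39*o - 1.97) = 0.6138*o^4 + 0.4263*o^3 - 1.0713*o^2 - 0.4166*o + 0.5122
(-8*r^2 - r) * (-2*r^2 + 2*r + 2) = 16*r^4 - 14*r^3 - 18*r^2 - 2*r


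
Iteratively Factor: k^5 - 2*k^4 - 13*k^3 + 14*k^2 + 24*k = (k)*(k^4 - 2*k^3 - 13*k^2 + 14*k + 24) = k*(k - 2)*(k^3 - 13*k - 12) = k*(k - 2)*(k + 1)*(k^2 - k - 12) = k*(k - 4)*(k - 2)*(k + 1)*(k + 3)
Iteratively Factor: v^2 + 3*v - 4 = (v + 4)*(v - 1)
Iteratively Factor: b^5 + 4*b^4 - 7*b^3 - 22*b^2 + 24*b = (b + 3)*(b^4 + b^3 - 10*b^2 + 8*b) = b*(b + 3)*(b^3 + b^2 - 10*b + 8) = b*(b - 2)*(b + 3)*(b^2 + 3*b - 4) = b*(b - 2)*(b - 1)*(b + 3)*(b + 4)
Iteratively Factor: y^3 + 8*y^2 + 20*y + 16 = (y + 2)*(y^2 + 6*y + 8) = (y + 2)*(y + 4)*(y + 2)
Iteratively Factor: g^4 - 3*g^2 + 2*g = (g)*(g^3 - 3*g + 2) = g*(g + 2)*(g^2 - 2*g + 1) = g*(g - 1)*(g + 2)*(g - 1)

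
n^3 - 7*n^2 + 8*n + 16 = (n - 4)^2*(n + 1)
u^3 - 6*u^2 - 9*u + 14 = (u - 7)*(u - 1)*(u + 2)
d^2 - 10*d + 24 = (d - 6)*(d - 4)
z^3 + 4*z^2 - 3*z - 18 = (z - 2)*(z + 3)^2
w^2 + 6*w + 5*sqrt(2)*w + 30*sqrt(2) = (w + 6)*(w + 5*sqrt(2))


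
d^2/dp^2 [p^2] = 2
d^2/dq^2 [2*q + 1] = 0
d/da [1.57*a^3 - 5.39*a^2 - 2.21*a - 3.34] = 4.71*a^2 - 10.78*a - 2.21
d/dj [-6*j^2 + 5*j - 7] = 5 - 12*j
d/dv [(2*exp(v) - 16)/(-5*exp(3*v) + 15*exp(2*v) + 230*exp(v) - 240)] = (4*exp(v)/5 + 2)*exp(v)/(exp(4*v) + 10*exp(3*v) + 13*exp(2*v) - 60*exp(v) + 36)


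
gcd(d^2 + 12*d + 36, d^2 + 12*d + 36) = d^2 + 12*d + 36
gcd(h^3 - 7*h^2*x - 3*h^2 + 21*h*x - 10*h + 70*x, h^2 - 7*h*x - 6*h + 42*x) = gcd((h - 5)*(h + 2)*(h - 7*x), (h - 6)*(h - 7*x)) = -h + 7*x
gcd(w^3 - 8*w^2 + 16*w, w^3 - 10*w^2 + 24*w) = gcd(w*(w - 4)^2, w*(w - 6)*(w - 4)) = w^2 - 4*w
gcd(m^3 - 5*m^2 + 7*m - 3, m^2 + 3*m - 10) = 1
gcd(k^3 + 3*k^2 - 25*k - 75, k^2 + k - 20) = k + 5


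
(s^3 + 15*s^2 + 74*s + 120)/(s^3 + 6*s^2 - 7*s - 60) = (s + 6)/(s - 3)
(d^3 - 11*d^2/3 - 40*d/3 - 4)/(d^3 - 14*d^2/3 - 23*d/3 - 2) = (d + 2)/(d + 1)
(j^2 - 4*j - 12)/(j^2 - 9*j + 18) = (j + 2)/(j - 3)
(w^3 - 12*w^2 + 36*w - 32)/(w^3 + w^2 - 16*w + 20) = (w - 8)/(w + 5)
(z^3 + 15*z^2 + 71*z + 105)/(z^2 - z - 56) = (z^2 + 8*z + 15)/(z - 8)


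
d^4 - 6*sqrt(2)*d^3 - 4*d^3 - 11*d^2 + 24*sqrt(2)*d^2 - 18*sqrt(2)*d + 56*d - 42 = (d - 3)*(d - 1)*(d - 7*sqrt(2))*(d + sqrt(2))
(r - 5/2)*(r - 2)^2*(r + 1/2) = r^4 - 6*r^3 + 43*r^2/4 - 3*r - 5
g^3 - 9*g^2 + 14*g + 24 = (g - 6)*(g - 4)*(g + 1)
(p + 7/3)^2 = p^2 + 14*p/3 + 49/9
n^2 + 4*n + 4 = (n + 2)^2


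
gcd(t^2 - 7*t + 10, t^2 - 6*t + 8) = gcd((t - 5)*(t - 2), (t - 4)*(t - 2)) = t - 2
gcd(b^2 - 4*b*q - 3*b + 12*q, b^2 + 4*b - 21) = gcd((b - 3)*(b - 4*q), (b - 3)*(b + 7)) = b - 3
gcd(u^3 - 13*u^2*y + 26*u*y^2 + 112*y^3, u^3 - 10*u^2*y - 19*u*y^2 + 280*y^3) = u^2 - 15*u*y + 56*y^2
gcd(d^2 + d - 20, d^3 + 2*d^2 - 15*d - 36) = d - 4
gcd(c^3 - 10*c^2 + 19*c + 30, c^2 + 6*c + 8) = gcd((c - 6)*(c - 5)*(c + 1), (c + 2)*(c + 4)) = 1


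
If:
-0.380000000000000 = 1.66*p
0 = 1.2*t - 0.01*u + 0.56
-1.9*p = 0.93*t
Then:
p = -0.23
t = 0.47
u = 112.12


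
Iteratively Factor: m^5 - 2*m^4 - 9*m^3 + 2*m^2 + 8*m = (m - 1)*(m^4 - m^3 - 10*m^2 - 8*m) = (m - 4)*(m - 1)*(m^3 + 3*m^2 + 2*m) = (m - 4)*(m - 1)*(m + 1)*(m^2 + 2*m) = (m - 4)*(m - 1)*(m + 1)*(m + 2)*(m)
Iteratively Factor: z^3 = (z)*(z^2) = z^2*(z)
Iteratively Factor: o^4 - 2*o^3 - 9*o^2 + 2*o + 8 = (o - 4)*(o^3 + 2*o^2 - o - 2) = (o - 4)*(o - 1)*(o^2 + 3*o + 2) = (o - 4)*(o - 1)*(o + 1)*(o + 2)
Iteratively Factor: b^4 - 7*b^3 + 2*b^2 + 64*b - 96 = (b - 4)*(b^3 - 3*b^2 - 10*b + 24) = (b - 4)*(b + 3)*(b^2 - 6*b + 8) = (b - 4)^2*(b + 3)*(b - 2)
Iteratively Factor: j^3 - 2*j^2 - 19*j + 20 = (j - 1)*(j^2 - j - 20) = (j - 5)*(j - 1)*(j + 4)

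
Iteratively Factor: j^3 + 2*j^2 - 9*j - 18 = (j + 2)*(j^2 - 9) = (j - 3)*(j + 2)*(j + 3)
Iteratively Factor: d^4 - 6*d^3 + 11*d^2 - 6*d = (d)*(d^3 - 6*d^2 + 11*d - 6) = d*(d - 3)*(d^2 - 3*d + 2) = d*(d - 3)*(d - 1)*(d - 2)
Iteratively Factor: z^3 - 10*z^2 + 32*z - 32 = (z - 4)*(z^2 - 6*z + 8) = (z - 4)*(z - 2)*(z - 4)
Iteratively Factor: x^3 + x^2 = (x)*(x^2 + x) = x*(x + 1)*(x)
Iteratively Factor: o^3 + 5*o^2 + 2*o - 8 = (o - 1)*(o^2 + 6*o + 8) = (o - 1)*(o + 4)*(o + 2)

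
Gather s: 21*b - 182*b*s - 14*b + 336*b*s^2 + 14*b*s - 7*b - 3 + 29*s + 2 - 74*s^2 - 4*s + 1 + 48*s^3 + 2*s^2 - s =48*s^3 + s^2*(336*b - 72) + s*(24 - 168*b)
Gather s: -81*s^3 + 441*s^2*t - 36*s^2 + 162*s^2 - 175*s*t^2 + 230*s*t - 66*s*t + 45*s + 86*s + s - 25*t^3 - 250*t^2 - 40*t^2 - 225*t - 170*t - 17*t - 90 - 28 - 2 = -81*s^3 + s^2*(441*t + 126) + s*(-175*t^2 + 164*t + 132) - 25*t^3 - 290*t^2 - 412*t - 120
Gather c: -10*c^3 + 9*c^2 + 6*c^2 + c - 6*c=-10*c^3 + 15*c^2 - 5*c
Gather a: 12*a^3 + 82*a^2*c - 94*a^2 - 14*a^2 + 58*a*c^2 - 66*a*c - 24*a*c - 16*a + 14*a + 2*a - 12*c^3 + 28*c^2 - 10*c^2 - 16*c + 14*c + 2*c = 12*a^3 + a^2*(82*c - 108) + a*(58*c^2 - 90*c) - 12*c^3 + 18*c^2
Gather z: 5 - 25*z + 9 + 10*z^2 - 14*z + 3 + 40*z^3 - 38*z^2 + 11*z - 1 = 40*z^3 - 28*z^2 - 28*z + 16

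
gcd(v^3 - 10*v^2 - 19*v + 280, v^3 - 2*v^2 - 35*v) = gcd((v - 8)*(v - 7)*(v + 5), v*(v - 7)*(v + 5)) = v^2 - 2*v - 35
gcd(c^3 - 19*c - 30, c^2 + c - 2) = c + 2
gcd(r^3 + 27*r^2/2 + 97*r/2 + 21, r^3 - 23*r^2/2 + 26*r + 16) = r + 1/2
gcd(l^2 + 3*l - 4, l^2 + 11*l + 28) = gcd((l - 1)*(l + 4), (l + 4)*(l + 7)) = l + 4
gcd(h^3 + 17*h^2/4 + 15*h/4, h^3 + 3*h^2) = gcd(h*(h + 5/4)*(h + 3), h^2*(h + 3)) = h^2 + 3*h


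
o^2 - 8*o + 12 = (o - 6)*(o - 2)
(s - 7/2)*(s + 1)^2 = s^3 - 3*s^2/2 - 6*s - 7/2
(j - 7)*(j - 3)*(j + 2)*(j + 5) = j^4 - 3*j^3 - 39*j^2 + 47*j + 210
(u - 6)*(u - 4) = u^2 - 10*u + 24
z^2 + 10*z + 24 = (z + 4)*(z + 6)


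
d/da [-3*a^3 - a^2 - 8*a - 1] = -9*a^2 - 2*a - 8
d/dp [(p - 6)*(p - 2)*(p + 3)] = 3*p^2 - 10*p - 12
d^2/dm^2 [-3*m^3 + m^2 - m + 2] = 2 - 18*m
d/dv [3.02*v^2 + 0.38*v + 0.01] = 6.04*v + 0.38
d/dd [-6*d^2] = -12*d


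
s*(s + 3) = s^2 + 3*s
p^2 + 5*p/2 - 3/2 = (p - 1/2)*(p + 3)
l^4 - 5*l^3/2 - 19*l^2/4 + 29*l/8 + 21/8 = (l - 7/2)*(l - 1)*(l + 1/2)*(l + 3/2)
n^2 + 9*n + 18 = (n + 3)*(n + 6)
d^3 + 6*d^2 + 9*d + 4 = (d + 1)^2*(d + 4)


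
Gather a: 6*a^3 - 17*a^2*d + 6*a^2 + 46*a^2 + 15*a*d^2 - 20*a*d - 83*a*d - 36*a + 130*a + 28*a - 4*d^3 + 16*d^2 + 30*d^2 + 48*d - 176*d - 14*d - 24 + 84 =6*a^3 + a^2*(52 - 17*d) + a*(15*d^2 - 103*d + 122) - 4*d^3 + 46*d^2 - 142*d + 60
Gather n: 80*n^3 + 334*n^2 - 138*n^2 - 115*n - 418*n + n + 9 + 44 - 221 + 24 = 80*n^3 + 196*n^2 - 532*n - 144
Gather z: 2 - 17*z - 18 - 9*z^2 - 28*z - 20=-9*z^2 - 45*z - 36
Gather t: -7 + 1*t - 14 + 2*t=3*t - 21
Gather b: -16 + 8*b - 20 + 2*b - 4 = 10*b - 40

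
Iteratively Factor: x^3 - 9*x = (x + 3)*(x^2 - 3*x) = (x - 3)*(x + 3)*(x)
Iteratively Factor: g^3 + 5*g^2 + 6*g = (g + 2)*(g^2 + 3*g) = (g + 2)*(g + 3)*(g)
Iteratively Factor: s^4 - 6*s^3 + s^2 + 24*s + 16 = (s - 4)*(s^3 - 2*s^2 - 7*s - 4) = (s - 4)*(s + 1)*(s^2 - 3*s - 4) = (s - 4)*(s + 1)^2*(s - 4)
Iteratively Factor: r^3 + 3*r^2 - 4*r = (r - 1)*(r^2 + 4*r) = r*(r - 1)*(r + 4)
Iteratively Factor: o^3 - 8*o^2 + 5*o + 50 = (o - 5)*(o^2 - 3*o - 10) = (o - 5)^2*(o + 2)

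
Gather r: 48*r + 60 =48*r + 60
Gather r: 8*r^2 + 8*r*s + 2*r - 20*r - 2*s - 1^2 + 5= 8*r^2 + r*(8*s - 18) - 2*s + 4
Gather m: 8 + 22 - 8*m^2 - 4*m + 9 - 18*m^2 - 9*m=-26*m^2 - 13*m + 39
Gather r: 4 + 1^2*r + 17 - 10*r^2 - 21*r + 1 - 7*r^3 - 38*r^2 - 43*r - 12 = -7*r^3 - 48*r^2 - 63*r + 10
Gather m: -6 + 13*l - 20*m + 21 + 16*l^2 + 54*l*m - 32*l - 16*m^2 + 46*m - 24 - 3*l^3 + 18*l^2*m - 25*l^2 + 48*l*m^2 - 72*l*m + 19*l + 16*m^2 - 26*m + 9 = -3*l^3 - 9*l^2 + 48*l*m^2 + m*(18*l^2 - 18*l)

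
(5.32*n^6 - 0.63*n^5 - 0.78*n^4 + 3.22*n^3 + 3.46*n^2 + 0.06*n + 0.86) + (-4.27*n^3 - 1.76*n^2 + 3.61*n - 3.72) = 5.32*n^6 - 0.63*n^5 - 0.78*n^4 - 1.05*n^3 + 1.7*n^2 + 3.67*n - 2.86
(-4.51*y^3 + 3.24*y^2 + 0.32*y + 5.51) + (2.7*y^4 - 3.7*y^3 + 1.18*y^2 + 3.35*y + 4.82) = 2.7*y^4 - 8.21*y^3 + 4.42*y^2 + 3.67*y + 10.33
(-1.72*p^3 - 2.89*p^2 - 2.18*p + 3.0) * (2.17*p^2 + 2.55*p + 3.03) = -3.7324*p^5 - 10.6573*p^4 - 17.3117*p^3 - 7.8057*p^2 + 1.0446*p + 9.09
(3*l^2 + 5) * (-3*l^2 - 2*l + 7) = -9*l^4 - 6*l^3 + 6*l^2 - 10*l + 35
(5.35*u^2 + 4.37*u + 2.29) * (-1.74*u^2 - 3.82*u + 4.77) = -9.309*u^4 - 28.0408*u^3 + 4.8415*u^2 + 12.0971*u + 10.9233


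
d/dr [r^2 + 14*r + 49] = 2*r + 14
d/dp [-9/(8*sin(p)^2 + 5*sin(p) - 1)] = 9*(16*sin(p) + 5)*cos(p)/(8*sin(p)^2 + 5*sin(p) - 1)^2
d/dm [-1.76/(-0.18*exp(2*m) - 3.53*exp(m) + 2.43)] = (-0.6336*exp(m) - 6.2128)*exp(m)/(0.18*exp(2*m) + 3.53*exp(m) - 2.43)^2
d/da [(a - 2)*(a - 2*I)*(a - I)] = 3*a^2 + a*(-4 - 6*I) - 2 + 6*I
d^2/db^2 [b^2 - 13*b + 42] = 2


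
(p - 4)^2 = p^2 - 8*p + 16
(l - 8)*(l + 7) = l^2 - l - 56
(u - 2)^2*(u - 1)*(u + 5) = u^4 - 17*u^2 + 36*u - 20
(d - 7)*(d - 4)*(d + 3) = d^3 - 8*d^2 - 5*d + 84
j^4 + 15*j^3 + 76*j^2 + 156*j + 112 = (j + 2)^2*(j + 4)*(j + 7)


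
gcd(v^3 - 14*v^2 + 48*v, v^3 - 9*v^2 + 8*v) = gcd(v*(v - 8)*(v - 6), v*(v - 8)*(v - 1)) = v^2 - 8*v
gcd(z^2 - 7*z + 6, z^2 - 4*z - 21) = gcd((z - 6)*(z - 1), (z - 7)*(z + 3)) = 1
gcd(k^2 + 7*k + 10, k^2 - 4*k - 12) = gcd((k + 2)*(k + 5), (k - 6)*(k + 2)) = k + 2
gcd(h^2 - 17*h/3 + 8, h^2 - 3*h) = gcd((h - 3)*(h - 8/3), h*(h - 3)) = h - 3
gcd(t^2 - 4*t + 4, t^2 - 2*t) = t - 2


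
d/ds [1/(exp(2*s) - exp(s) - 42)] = (1 - 2*exp(s))*exp(s)/(-exp(2*s) + exp(s) + 42)^2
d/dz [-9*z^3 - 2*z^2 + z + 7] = -27*z^2 - 4*z + 1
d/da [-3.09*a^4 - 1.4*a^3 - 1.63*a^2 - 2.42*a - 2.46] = -12.36*a^3 - 4.2*a^2 - 3.26*a - 2.42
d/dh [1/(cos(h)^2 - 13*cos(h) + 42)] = (2*cos(h) - 13)*sin(h)/(cos(h)^2 - 13*cos(h) + 42)^2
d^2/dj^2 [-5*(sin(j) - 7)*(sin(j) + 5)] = -10*sin(j) - 10*cos(2*j)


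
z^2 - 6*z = z*(z - 6)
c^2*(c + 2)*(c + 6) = c^4 + 8*c^3 + 12*c^2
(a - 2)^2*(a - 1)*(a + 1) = a^4 - 4*a^3 + 3*a^2 + 4*a - 4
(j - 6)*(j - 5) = j^2 - 11*j + 30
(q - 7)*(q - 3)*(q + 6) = q^3 - 4*q^2 - 39*q + 126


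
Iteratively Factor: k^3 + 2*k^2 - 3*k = (k + 3)*(k^2 - k) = (k - 1)*(k + 3)*(k)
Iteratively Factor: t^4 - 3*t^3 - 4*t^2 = (t - 4)*(t^3 + t^2) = (t - 4)*(t + 1)*(t^2) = t*(t - 4)*(t + 1)*(t)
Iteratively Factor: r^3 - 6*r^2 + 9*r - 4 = (r - 4)*(r^2 - 2*r + 1) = (r - 4)*(r - 1)*(r - 1)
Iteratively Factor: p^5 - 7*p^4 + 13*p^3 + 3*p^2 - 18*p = (p - 3)*(p^4 - 4*p^3 + p^2 + 6*p) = p*(p - 3)*(p^3 - 4*p^2 + p + 6) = p*(p - 3)*(p - 2)*(p^2 - 2*p - 3) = p*(p - 3)^2*(p - 2)*(p + 1)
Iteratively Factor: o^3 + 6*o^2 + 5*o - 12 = (o + 3)*(o^2 + 3*o - 4) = (o + 3)*(o + 4)*(o - 1)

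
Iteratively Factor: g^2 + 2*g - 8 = (g + 4)*(g - 2)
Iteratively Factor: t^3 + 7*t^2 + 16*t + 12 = (t + 3)*(t^2 + 4*t + 4) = (t + 2)*(t + 3)*(t + 2)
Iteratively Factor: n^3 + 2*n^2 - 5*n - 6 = (n + 3)*(n^2 - n - 2) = (n - 2)*(n + 3)*(n + 1)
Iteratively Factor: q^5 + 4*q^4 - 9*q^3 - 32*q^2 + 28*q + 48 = (q - 2)*(q^4 + 6*q^3 + 3*q^2 - 26*q - 24) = (q - 2)^2*(q^3 + 8*q^2 + 19*q + 12) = (q - 2)^2*(q + 1)*(q^2 + 7*q + 12) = (q - 2)^2*(q + 1)*(q + 4)*(q + 3)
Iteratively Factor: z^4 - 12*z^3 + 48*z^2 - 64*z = (z)*(z^3 - 12*z^2 + 48*z - 64) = z*(z - 4)*(z^2 - 8*z + 16) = z*(z - 4)^2*(z - 4)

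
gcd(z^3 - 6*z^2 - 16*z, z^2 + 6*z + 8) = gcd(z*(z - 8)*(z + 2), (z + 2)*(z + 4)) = z + 2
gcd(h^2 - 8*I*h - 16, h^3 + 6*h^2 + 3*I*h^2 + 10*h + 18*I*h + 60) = 1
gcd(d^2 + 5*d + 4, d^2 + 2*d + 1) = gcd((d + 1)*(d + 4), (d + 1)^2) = d + 1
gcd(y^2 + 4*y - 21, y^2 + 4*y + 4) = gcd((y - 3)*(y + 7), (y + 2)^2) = 1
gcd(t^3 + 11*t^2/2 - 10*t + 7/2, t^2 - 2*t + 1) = t - 1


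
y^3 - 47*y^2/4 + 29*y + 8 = (y - 8)*(y - 4)*(y + 1/4)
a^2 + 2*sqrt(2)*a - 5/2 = (a - sqrt(2)/2)*(a + 5*sqrt(2)/2)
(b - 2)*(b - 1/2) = b^2 - 5*b/2 + 1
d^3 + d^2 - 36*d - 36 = (d - 6)*(d + 1)*(d + 6)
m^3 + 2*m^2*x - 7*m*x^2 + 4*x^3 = (m - x)^2*(m + 4*x)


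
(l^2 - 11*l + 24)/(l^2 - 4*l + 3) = (l - 8)/(l - 1)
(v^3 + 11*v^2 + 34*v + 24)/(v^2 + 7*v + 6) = v + 4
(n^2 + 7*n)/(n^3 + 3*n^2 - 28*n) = 1/(n - 4)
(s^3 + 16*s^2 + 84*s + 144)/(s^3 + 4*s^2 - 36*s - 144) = (s + 6)/(s - 6)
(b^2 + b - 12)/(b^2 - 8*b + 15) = (b + 4)/(b - 5)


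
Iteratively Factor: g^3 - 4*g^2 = (g)*(g^2 - 4*g) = g*(g - 4)*(g)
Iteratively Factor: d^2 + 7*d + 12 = (d + 3)*(d + 4)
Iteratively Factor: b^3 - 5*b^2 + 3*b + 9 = (b - 3)*(b^2 - 2*b - 3) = (b - 3)^2*(b + 1)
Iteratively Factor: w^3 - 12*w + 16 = (w + 4)*(w^2 - 4*w + 4) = (w - 2)*(w + 4)*(w - 2)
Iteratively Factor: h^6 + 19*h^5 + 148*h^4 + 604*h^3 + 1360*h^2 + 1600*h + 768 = (h + 3)*(h^5 + 16*h^4 + 100*h^3 + 304*h^2 + 448*h + 256) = (h + 2)*(h + 3)*(h^4 + 14*h^3 + 72*h^2 + 160*h + 128) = (h + 2)*(h + 3)*(h + 4)*(h^3 + 10*h^2 + 32*h + 32) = (h + 2)*(h + 3)*(h + 4)^2*(h^2 + 6*h + 8) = (h + 2)*(h + 3)*(h + 4)^3*(h + 2)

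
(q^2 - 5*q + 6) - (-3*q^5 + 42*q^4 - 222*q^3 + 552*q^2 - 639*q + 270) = 3*q^5 - 42*q^4 + 222*q^3 - 551*q^2 + 634*q - 264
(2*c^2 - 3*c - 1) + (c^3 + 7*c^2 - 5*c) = c^3 + 9*c^2 - 8*c - 1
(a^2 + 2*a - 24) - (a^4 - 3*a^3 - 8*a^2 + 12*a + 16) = -a^4 + 3*a^3 + 9*a^2 - 10*a - 40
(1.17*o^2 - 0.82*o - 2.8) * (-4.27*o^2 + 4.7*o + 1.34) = -4.9959*o^4 + 9.0004*o^3 + 9.6698*o^2 - 14.2588*o - 3.752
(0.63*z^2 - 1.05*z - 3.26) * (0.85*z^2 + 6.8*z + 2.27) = 0.5355*z^4 + 3.3915*z^3 - 8.4809*z^2 - 24.5515*z - 7.4002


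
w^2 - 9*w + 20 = (w - 5)*(w - 4)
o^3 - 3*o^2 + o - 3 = (o - 3)*(o - I)*(o + I)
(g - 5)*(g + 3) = g^2 - 2*g - 15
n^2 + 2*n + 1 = (n + 1)^2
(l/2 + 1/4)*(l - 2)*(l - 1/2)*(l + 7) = l^4/2 + 5*l^3/2 - 57*l^2/8 - 5*l/8 + 7/4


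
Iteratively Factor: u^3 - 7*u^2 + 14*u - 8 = (u - 4)*(u^2 - 3*u + 2) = (u - 4)*(u - 2)*(u - 1)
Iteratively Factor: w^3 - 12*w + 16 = (w - 2)*(w^2 + 2*w - 8) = (w - 2)^2*(w + 4)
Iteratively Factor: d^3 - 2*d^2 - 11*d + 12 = (d - 1)*(d^2 - d - 12) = (d - 4)*(d - 1)*(d + 3)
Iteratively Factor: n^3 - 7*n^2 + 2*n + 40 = (n + 2)*(n^2 - 9*n + 20) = (n - 4)*(n + 2)*(n - 5)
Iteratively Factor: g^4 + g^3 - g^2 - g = (g - 1)*(g^3 + 2*g^2 + g) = g*(g - 1)*(g^2 + 2*g + 1) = g*(g - 1)*(g + 1)*(g + 1)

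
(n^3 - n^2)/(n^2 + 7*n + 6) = n^2*(n - 1)/(n^2 + 7*n + 6)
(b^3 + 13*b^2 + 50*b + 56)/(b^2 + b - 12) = (b^2 + 9*b + 14)/(b - 3)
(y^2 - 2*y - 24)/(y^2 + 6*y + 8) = (y - 6)/(y + 2)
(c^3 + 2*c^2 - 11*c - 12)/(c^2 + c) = c + 1 - 12/c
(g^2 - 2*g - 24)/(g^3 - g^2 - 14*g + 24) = (g - 6)/(g^2 - 5*g + 6)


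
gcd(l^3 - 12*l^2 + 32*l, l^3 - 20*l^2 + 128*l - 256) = l^2 - 12*l + 32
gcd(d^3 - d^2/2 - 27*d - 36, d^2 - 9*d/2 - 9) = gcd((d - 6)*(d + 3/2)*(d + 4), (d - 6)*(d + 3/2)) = d^2 - 9*d/2 - 9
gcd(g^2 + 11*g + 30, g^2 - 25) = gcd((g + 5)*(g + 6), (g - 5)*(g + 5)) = g + 5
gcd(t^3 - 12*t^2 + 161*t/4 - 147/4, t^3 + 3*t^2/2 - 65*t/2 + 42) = t - 3/2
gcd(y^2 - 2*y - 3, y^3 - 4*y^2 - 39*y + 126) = y - 3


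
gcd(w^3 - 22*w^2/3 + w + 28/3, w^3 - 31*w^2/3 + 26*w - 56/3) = w^2 - 25*w/3 + 28/3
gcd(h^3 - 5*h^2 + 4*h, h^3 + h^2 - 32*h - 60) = 1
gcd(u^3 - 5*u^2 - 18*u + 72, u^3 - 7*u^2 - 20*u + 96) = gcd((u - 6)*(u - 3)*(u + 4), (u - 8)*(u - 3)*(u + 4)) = u^2 + u - 12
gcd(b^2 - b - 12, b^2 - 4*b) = b - 4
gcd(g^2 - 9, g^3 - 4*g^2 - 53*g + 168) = g - 3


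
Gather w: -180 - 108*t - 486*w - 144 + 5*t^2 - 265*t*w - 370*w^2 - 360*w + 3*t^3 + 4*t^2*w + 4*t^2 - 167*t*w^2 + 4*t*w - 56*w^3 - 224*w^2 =3*t^3 + 9*t^2 - 108*t - 56*w^3 + w^2*(-167*t - 594) + w*(4*t^2 - 261*t - 846) - 324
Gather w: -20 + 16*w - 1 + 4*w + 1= 20*w - 20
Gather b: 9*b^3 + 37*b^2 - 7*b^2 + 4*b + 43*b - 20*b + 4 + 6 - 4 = 9*b^3 + 30*b^2 + 27*b + 6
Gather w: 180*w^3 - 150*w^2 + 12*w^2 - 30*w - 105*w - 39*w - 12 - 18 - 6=180*w^3 - 138*w^2 - 174*w - 36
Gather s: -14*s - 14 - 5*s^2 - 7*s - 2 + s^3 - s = s^3 - 5*s^2 - 22*s - 16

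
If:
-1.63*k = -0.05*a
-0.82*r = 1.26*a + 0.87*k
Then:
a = -0.637295570495399*r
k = -0.019548943880227*r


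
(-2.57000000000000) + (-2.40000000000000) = -4.97000000000000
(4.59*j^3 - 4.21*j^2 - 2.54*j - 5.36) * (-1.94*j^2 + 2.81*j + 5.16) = -8.9046*j^5 + 21.0653*j^4 + 16.7819*j^3 - 18.4626*j^2 - 28.168*j - 27.6576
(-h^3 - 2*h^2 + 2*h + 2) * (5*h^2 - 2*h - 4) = -5*h^5 - 8*h^4 + 18*h^3 + 14*h^2 - 12*h - 8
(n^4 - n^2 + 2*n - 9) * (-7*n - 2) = -7*n^5 - 2*n^4 + 7*n^3 - 12*n^2 + 59*n + 18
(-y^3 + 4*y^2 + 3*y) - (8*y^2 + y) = -y^3 - 4*y^2 + 2*y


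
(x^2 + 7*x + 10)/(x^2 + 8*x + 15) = (x + 2)/(x + 3)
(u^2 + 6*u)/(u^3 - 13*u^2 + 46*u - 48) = u*(u + 6)/(u^3 - 13*u^2 + 46*u - 48)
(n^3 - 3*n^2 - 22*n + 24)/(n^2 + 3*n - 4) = n - 6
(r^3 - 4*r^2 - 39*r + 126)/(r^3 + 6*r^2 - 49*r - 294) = (r - 3)/(r + 7)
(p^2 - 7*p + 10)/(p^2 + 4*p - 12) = (p - 5)/(p + 6)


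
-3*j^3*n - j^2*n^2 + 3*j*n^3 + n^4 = n*(-j + n)*(j + n)*(3*j + n)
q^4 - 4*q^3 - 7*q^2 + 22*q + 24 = (q - 4)*(q - 3)*(q + 1)*(q + 2)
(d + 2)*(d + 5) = d^2 + 7*d + 10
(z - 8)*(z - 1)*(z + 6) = z^3 - 3*z^2 - 46*z + 48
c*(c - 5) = c^2 - 5*c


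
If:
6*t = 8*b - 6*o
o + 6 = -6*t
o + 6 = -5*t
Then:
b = -9/2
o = -6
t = 0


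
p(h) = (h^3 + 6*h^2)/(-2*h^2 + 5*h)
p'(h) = (4*h - 5)*(h^3 + 6*h^2)/(-2*h^2 + 5*h)^2 + (3*h^2 + 12*h)/(-2*h^2 + 5*h) = 2*(-h^2 + 5*h + 15)/(4*h^2 - 20*h + 25)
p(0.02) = 0.02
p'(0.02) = 1.23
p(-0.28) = -0.29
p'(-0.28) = 0.87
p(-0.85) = -0.65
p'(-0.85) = 0.45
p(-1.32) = -0.81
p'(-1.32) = 0.23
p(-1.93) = -0.89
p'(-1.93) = 0.04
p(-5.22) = -0.26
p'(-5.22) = -0.32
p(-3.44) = -0.74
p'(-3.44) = -0.20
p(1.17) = 3.15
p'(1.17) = 5.51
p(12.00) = -11.37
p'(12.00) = -0.38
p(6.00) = -10.29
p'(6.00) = 0.37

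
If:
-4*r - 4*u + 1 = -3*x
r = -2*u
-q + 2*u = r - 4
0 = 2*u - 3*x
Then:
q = 10/3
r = 1/3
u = -1/6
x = -1/9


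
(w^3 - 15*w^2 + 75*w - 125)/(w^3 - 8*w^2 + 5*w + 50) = (w - 5)/(w + 2)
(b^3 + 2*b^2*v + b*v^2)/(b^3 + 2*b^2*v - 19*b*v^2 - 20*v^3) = b*(-b - v)/(-b^2 - b*v + 20*v^2)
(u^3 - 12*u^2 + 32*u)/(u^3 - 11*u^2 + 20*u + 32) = u/(u + 1)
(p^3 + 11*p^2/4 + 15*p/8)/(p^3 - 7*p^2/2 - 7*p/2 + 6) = p*(4*p + 5)/(4*(p^2 - 5*p + 4))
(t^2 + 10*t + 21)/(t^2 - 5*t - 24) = (t + 7)/(t - 8)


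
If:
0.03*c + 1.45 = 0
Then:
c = -48.33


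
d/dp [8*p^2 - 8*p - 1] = 16*p - 8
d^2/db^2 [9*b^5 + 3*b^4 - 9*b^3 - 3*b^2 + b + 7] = 180*b^3 + 36*b^2 - 54*b - 6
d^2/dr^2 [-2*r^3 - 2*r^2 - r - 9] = -12*r - 4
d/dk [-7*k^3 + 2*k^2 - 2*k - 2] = -21*k^2 + 4*k - 2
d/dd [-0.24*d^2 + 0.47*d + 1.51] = 0.47 - 0.48*d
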